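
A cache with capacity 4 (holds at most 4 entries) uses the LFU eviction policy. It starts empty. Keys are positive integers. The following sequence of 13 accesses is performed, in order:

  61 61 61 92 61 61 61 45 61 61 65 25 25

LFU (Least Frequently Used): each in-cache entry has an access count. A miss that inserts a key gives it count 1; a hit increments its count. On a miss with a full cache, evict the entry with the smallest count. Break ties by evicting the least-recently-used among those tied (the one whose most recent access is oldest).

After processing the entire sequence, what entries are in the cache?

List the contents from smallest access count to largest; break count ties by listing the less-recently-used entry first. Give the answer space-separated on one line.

Answer: 45 65 25 61

Derivation:
LFU simulation (capacity=4):
  1. access 61: MISS. Cache: [61(c=1)]
  2. access 61: HIT, count now 2. Cache: [61(c=2)]
  3. access 61: HIT, count now 3. Cache: [61(c=3)]
  4. access 92: MISS. Cache: [92(c=1) 61(c=3)]
  5. access 61: HIT, count now 4. Cache: [92(c=1) 61(c=4)]
  6. access 61: HIT, count now 5. Cache: [92(c=1) 61(c=5)]
  7. access 61: HIT, count now 6. Cache: [92(c=1) 61(c=6)]
  8. access 45: MISS. Cache: [92(c=1) 45(c=1) 61(c=6)]
  9. access 61: HIT, count now 7. Cache: [92(c=1) 45(c=1) 61(c=7)]
  10. access 61: HIT, count now 8. Cache: [92(c=1) 45(c=1) 61(c=8)]
  11. access 65: MISS. Cache: [92(c=1) 45(c=1) 65(c=1) 61(c=8)]
  12. access 25: MISS, evict 92(c=1). Cache: [45(c=1) 65(c=1) 25(c=1) 61(c=8)]
  13. access 25: HIT, count now 2. Cache: [45(c=1) 65(c=1) 25(c=2) 61(c=8)]
Total: 8 hits, 5 misses, 1 evictions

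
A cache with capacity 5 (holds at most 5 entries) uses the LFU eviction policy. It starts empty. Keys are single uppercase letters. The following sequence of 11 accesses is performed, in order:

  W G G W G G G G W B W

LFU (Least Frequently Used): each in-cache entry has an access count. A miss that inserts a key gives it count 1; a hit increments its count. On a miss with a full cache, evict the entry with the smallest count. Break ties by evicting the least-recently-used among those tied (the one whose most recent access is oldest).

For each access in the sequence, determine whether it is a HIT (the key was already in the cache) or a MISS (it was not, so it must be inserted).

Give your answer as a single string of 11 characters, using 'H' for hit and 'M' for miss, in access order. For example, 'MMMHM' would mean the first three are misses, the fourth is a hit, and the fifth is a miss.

LFU simulation (capacity=5):
  1. access W: MISS. Cache: [W(c=1)]
  2. access G: MISS. Cache: [W(c=1) G(c=1)]
  3. access G: HIT, count now 2. Cache: [W(c=1) G(c=2)]
  4. access W: HIT, count now 2. Cache: [G(c=2) W(c=2)]
  5. access G: HIT, count now 3. Cache: [W(c=2) G(c=3)]
  6. access G: HIT, count now 4. Cache: [W(c=2) G(c=4)]
  7. access G: HIT, count now 5. Cache: [W(c=2) G(c=5)]
  8. access G: HIT, count now 6. Cache: [W(c=2) G(c=6)]
  9. access W: HIT, count now 3. Cache: [W(c=3) G(c=6)]
  10. access B: MISS. Cache: [B(c=1) W(c=3) G(c=6)]
  11. access W: HIT, count now 4. Cache: [B(c=1) W(c=4) G(c=6)]
Total: 8 hits, 3 misses, 0 evictions

Answer: MMHHHHHHHMH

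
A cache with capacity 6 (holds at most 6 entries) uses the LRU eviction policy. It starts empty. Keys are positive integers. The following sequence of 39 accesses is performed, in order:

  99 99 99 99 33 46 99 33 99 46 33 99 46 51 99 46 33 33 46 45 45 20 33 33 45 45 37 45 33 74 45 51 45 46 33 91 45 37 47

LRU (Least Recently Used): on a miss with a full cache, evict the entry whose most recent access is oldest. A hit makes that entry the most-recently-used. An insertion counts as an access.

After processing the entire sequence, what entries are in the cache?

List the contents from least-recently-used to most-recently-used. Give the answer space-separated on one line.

Answer: 46 33 91 45 37 47

Derivation:
LRU simulation (capacity=6):
  1. access 99: MISS. Cache (LRU->MRU): [99]
  2. access 99: HIT. Cache (LRU->MRU): [99]
  3. access 99: HIT. Cache (LRU->MRU): [99]
  4. access 99: HIT. Cache (LRU->MRU): [99]
  5. access 33: MISS. Cache (LRU->MRU): [99 33]
  6. access 46: MISS. Cache (LRU->MRU): [99 33 46]
  7. access 99: HIT. Cache (LRU->MRU): [33 46 99]
  8. access 33: HIT. Cache (LRU->MRU): [46 99 33]
  9. access 99: HIT. Cache (LRU->MRU): [46 33 99]
  10. access 46: HIT. Cache (LRU->MRU): [33 99 46]
  11. access 33: HIT. Cache (LRU->MRU): [99 46 33]
  12. access 99: HIT. Cache (LRU->MRU): [46 33 99]
  13. access 46: HIT. Cache (LRU->MRU): [33 99 46]
  14. access 51: MISS. Cache (LRU->MRU): [33 99 46 51]
  15. access 99: HIT. Cache (LRU->MRU): [33 46 51 99]
  16. access 46: HIT. Cache (LRU->MRU): [33 51 99 46]
  17. access 33: HIT. Cache (LRU->MRU): [51 99 46 33]
  18. access 33: HIT. Cache (LRU->MRU): [51 99 46 33]
  19. access 46: HIT. Cache (LRU->MRU): [51 99 33 46]
  20. access 45: MISS. Cache (LRU->MRU): [51 99 33 46 45]
  21. access 45: HIT. Cache (LRU->MRU): [51 99 33 46 45]
  22. access 20: MISS. Cache (LRU->MRU): [51 99 33 46 45 20]
  23. access 33: HIT. Cache (LRU->MRU): [51 99 46 45 20 33]
  24. access 33: HIT. Cache (LRU->MRU): [51 99 46 45 20 33]
  25. access 45: HIT. Cache (LRU->MRU): [51 99 46 20 33 45]
  26. access 45: HIT. Cache (LRU->MRU): [51 99 46 20 33 45]
  27. access 37: MISS, evict 51. Cache (LRU->MRU): [99 46 20 33 45 37]
  28. access 45: HIT. Cache (LRU->MRU): [99 46 20 33 37 45]
  29. access 33: HIT. Cache (LRU->MRU): [99 46 20 37 45 33]
  30. access 74: MISS, evict 99. Cache (LRU->MRU): [46 20 37 45 33 74]
  31. access 45: HIT. Cache (LRU->MRU): [46 20 37 33 74 45]
  32. access 51: MISS, evict 46. Cache (LRU->MRU): [20 37 33 74 45 51]
  33. access 45: HIT. Cache (LRU->MRU): [20 37 33 74 51 45]
  34. access 46: MISS, evict 20. Cache (LRU->MRU): [37 33 74 51 45 46]
  35. access 33: HIT. Cache (LRU->MRU): [37 74 51 45 46 33]
  36. access 91: MISS, evict 37. Cache (LRU->MRU): [74 51 45 46 33 91]
  37. access 45: HIT. Cache (LRU->MRU): [74 51 46 33 91 45]
  38. access 37: MISS, evict 74. Cache (LRU->MRU): [51 46 33 91 45 37]
  39. access 47: MISS, evict 51. Cache (LRU->MRU): [46 33 91 45 37 47]
Total: 26 hits, 13 misses, 7 evictions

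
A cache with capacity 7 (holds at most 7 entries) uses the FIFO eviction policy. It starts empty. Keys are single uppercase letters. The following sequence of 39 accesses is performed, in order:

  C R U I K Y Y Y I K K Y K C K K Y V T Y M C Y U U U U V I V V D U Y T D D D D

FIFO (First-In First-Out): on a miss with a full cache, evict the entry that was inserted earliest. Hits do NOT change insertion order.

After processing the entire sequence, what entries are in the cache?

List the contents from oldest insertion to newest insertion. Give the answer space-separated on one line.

Answer: T M C U I D Y

Derivation:
FIFO simulation (capacity=7):
  1. access C: MISS. Cache (old->new): [C]
  2. access R: MISS. Cache (old->new): [C R]
  3. access U: MISS. Cache (old->new): [C R U]
  4. access I: MISS. Cache (old->new): [C R U I]
  5. access K: MISS. Cache (old->new): [C R U I K]
  6. access Y: MISS. Cache (old->new): [C R U I K Y]
  7. access Y: HIT. Cache (old->new): [C R U I K Y]
  8. access Y: HIT. Cache (old->new): [C R U I K Y]
  9. access I: HIT. Cache (old->new): [C R U I K Y]
  10. access K: HIT. Cache (old->new): [C R U I K Y]
  11. access K: HIT. Cache (old->new): [C R U I K Y]
  12. access Y: HIT. Cache (old->new): [C R U I K Y]
  13. access K: HIT. Cache (old->new): [C R U I K Y]
  14. access C: HIT. Cache (old->new): [C R U I K Y]
  15. access K: HIT. Cache (old->new): [C R U I K Y]
  16. access K: HIT. Cache (old->new): [C R U I K Y]
  17. access Y: HIT. Cache (old->new): [C R U I K Y]
  18. access V: MISS. Cache (old->new): [C R U I K Y V]
  19. access T: MISS, evict C. Cache (old->new): [R U I K Y V T]
  20. access Y: HIT. Cache (old->new): [R U I K Y V T]
  21. access M: MISS, evict R. Cache (old->new): [U I K Y V T M]
  22. access C: MISS, evict U. Cache (old->new): [I K Y V T M C]
  23. access Y: HIT. Cache (old->new): [I K Y V T M C]
  24. access U: MISS, evict I. Cache (old->new): [K Y V T M C U]
  25. access U: HIT. Cache (old->new): [K Y V T M C U]
  26. access U: HIT. Cache (old->new): [K Y V T M C U]
  27. access U: HIT. Cache (old->new): [K Y V T M C U]
  28. access V: HIT. Cache (old->new): [K Y V T M C U]
  29. access I: MISS, evict K. Cache (old->new): [Y V T M C U I]
  30. access V: HIT. Cache (old->new): [Y V T M C U I]
  31. access V: HIT. Cache (old->new): [Y V T M C U I]
  32. access D: MISS, evict Y. Cache (old->new): [V T M C U I D]
  33. access U: HIT. Cache (old->new): [V T M C U I D]
  34. access Y: MISS, evict V. Cache (old->new): [T M C U I D Y]
  35. access T: HIT. Cache (old->new): [T M C U I D Y]
  36. access D: HIT. Cache (old->new): [T M C U I D Y]
  37. access D: HIT. Cache (old->new): [T M C U I D Y]
  38. access D: HIT. Cache (old->new): [T M C U I D Y]
  39. access D: HIT. Cache (old->new): [T M C U I D Y]
Total: 25 hits, 14 misses, 7 evictions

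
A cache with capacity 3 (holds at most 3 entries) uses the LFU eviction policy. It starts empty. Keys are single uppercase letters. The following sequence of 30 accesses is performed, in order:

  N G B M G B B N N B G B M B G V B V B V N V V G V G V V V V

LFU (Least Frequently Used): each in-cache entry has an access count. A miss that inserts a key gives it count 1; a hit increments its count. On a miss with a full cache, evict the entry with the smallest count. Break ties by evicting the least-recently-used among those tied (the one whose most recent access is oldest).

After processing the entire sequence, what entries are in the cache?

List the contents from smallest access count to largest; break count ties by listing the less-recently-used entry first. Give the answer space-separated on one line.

Answer: G V B

Derivation:
LFU simulation (capacity=3):
  1. access N: MISS. Cache: [N(c=1)]
  2. access G: MISS. Cache: [N(c=1) G(c=1)]
  3. access B: MISS. Cache: [N(c=1) G(c=1) B(c=1)]
  4. access M: MISS, evict N(c=1). Cache: [G(c=1) B(c=1) M(c=1)]
  5. access G: HIT, count now 2. Cache: [B(c=1) M(c=1) G(c=2)]
  6. access B: HIT, count now 2. Cache: [M(c=1) G(c=2) B(c=2)]
  7. access B: HIT, count now 3. Cache: [M(c=1) G(c=2) B(c=3)]
  8. access N: MISS, evict M(c=1). Cache: [N(c=1) G(c=2) B(c=3)]
  9. access N: HIT, count now 2. Cache: [G(c=2) N(c=2) B(c=3)]
  10. access B: HIT, count now 4. Cache: [G(c=2) N(c=2) B(c=4)]
  11. access G: HIT, count now 3. Cache: [N(c=2) G(c=3) B(c=4)]
  12. access B: HIT, count now 5. Cache: [N(c=2) G(c=3) B(c=5)]
  13. access M: MISS, evict N(c=2). Cache: [M(c=1) G(c=3) B(c=5)]
  14. access B: HIT, count now 6. Cache: [M(c=1) G(c=3) B(c=6)]
  15. access G: HIT, count now 4. Cache: [M(c=1) G(c=4) B(c=6)]
  16. access V: MISS, evict M(c=1). Cache: [V(c=1) G(c=4) B(c=6)]
  17. access B: HIT, count now 7. Cache: [V(c=1) G(c=4) B(c=7)]
  18. access V: HIT, count now 2. Cache: [V(c=2) G(c=4) B(c=7)]
  19. access B: HIT, count now 8. Cache: [V(c=2) G(c=4) B(c=8)]
  20. access V: HIT, count now 3. Cache: [V(c=3) G(c=4) B(c=8)]
  21. access N: MISS, evict V(c=3). Cache: [N(c=1) G(c=4) B(c=8)]
  22. access V: MISS, evict N(c=1). Cache: [V(c=1) G(c=4) B(c=8)]
  23. access V: HIT, count now 2. Cache: [V(c=2) G(c=4) B(c=8)]
  24. access G: HIT, count now 5. Cache: [V(c=2) G(c=5) B(c=8)]
  25. access V: HIT, count now 3. Cache: [V(c=3) G(c=5) B(c=8)]
  26. access G: HIT, count now 6. Cache: [V(c=3) G(c=6) B(c=8)]
  27. access V: HIT, count now 4. Cache: [V(c=4) G(c=6) B(c=8)]
  28. access V: HIT, count now 5. Cache: [V(c=5) G(c=6) B(c=8)]
  29. access V: HIT, count now 6. Cache: [G(c=6) V(c=6) B(c=8)]
  30. access V: HIT, count now 7. Cache: [G(c=6) V(c=7) B(c=8)]
Total: 21 hits, 9 misses, 6 evictions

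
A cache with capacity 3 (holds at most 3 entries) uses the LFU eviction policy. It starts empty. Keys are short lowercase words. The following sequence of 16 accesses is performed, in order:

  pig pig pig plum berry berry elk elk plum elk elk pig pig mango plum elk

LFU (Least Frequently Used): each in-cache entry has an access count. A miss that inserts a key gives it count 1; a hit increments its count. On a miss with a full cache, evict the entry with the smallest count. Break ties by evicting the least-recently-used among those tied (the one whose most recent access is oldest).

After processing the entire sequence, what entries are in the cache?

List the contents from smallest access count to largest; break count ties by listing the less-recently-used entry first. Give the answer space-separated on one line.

Answer: plum pig elk

Derivation:
LFU simulation (capacity=3):
  1. access pig: MISS. Cache: [pig(c=1)]
  2. access pig: HIT, count now 2. Cache: [pig(c=2)]
  3. access pig: HIT, count now 3. Cache: [pig(c=3)]
  4. access plum: MISS. Cache: [plum(c=1) pig(c=3)]
  5. access berry: MISS. Cache: [plum(c=1) berry(c=1) pig(c=3)]
  6. access berry: HIT, count now 2. Cache: [plum(c=1) berry(c=2) pig(c=3)]
  7. access elk: MISS, evict plum(c=1). Cache: [elk(c=1) berry(c=2) pig(c=3)]
  8. access elk: HIT, count now 2. Cache: [berry(c=2) elk(c=2) pig(c=3)]
  9. access plum: MISS, evict berry(c=2). Cache: [plum(c=1) elk(c=2) pig(c=3)]
  10. access elk: HIT, count now 3. Cache: [plum(c=1) pig(c=3) elk(c=3)]
  11. access elk: HIT, count now 4. Cache: [plum(c=1) pig(c=3) elk(c=4)]
  12. access pig: HIT, count now 4. Cache: [plum(c=1) elk(c=4) pig(c=4)]
  13. access pig: HIT, count now 5. Cache: [plum(c=1) elk(c=4) pig(c=5)]
  14. access mango: MISS, evict plum(c=1). Cache: [mango(c=1) elk(c=4) pig(c=5)]
  15. access plum: MISS, evict mango(c=1). Cache: [plum(c=1) elk(c=4) pig(c=5)]
  16. access elk: HIT, count now 5. Cache: [plum(c=1) pig(c=5) elk(c=5)]
Total: 9 hits, 7 misses, 4 evictions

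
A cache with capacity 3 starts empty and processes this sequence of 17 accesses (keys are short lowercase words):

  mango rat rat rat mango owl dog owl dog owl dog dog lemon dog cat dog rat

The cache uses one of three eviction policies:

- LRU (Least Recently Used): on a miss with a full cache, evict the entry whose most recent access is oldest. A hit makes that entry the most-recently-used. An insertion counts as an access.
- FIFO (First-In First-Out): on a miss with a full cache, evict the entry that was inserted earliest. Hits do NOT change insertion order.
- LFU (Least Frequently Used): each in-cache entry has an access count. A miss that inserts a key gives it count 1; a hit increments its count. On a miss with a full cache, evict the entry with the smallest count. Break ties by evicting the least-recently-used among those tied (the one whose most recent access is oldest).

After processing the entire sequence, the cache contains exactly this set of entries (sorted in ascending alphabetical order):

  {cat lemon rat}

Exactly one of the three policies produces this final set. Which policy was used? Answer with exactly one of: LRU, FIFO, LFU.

Answer: FIFO

Derivation:
Simulating under each policy and comparing final sets:
  LRU: final set = {cat dog rat} -> differs
  FIFO: final set = {cat lemon rat} -> MATCHES target
  LFU: final set = {cat dog rat} -> differs
Only FIFO produces the target set.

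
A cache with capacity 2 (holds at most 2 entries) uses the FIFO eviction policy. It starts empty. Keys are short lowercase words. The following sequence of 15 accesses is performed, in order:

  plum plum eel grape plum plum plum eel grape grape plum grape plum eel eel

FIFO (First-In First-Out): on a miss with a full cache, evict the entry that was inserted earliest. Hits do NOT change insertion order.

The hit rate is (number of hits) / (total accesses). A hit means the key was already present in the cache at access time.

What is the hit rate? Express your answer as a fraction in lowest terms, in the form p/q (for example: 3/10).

Answer: 7/15

Derivation:
FIFO simulation (capacity=2):
  1. access plum: MISS. Cache (old->new): [plum]
  2. access plum: HIT. Cache (old->new): [plum]
  3. access eel: MISS. Cache (old->new): [plum eel]
  4. access grape: MISS, evict plum. Cache (old->new): [eel grape]
  5. access plum: MISS, evict eel. Cache (old->new): [grape plum]
  6. access plum: HIT. Cache (old->new): [grape plum]
  7. access plum: HIT. Cache (old->new): [grape plum]
  8. access eel: MISS, evict grape. Cache (old->new): [plum eel]
  9. access grape: MISS, evict plum. Cache (old->new): [eel grape]
  10. access grape: HIT. Cache (old->new): [eel grape]
  11. access plum: MISS, evict eel. Cache (old->new): [grape plum]
  12. access grape: HIT. Cache (old->new): [grape plum]
  13. access plum: HIT. Cache (old->new): [grape plum]
  14. access eel: MISS, evict grape. Cache (old->new): [plum eel]
  15. access eel: HIT. Cache (old->new): [plum eel]
Total: 7 hits, 8 misses, 6 evictions

Hit rate = 7/15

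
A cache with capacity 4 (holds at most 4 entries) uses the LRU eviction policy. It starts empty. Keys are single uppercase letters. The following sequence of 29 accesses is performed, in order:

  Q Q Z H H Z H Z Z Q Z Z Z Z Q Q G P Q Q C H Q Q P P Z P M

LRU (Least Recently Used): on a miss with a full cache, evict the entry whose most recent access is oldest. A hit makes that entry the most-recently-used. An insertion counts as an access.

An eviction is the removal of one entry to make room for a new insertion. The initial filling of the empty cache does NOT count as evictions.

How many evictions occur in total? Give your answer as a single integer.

Answer: 5

Derivation:
LRU simulation (capacity=4):
  1. access Q: MISS. Cache (LRU->MRU): [Q]
  2. access Q: HIT. Cache (LRU->MRU): [Q]
  3. access Z: MISS. Cache (LRU->MRU): [Q Z]
  4. access H: MISS. Cache (LRU->MRU): [Q Z H]
  5. access H: HIT. Cache (LRU->MRU): [Q Z H]
  6. access Z: HIT. Cache (LRU->MRU): [Q H Z]
  7. access H: HIT. Cache (LRU->MRU): [Q Z H]
  8. access Z: HIT. Cache (LRU->MRU): [Q H Z]
  9. access Z: HIT. Cache (LRU->MRU): [Q H Z]
  10. access Q: HIT. Cache (LRU->MRU): [H Z Q]
  11. access Z: HIT. Cache (LRU->MRU): [H Q Z]
  12. access Z: HIT. Cache (LRU->MRU): [H Q Z]
  13. access Z: HIT. Cache (LRU->MRU): [H Q Z]
  14. access Z: HIT. Cache (LRU->MRU): [H Q Z]
  15. access Q: HIT. Cache (LRU->MRU): [H Z Q]
  16. access Q: HIT. Cache (LRU->MRU): [H Z Q]
  17. access G: MISS. Cache (LRU->MRU): [H Z Q G]
  18. access P: MISS, evict H. Cache (LRU->MRU): [Z Q G P]
  19. access Q: HIT. Cache (LRU->MRU): [Z G P Q]
  20. access Q: HIT. Cache (LRU->MRU): [Z G P Q]
  21. access C: MISS, evict Z. Cache (LRU->MRU): [G P Q C]
  22. access H: MISS, evict G. Cache (LRU->MRU): [P Q C H]
  23. access Q: HIT. Cache (LRU->MRU): [P C H Q]
  24. access Q: HIT. Cache (LRU->MRU): [P C H Q]
  25. access P: HIT. Cache (LRU->MRU): [C H Q P]
  26. access P: HIT. Cache (LRU->MRU): [C H Q P]
  27. access Z: MISS, evict C. Cache (LRU->MRU): [H Q P Z]
  28. access P: HIT. Cache (LRU->MRU): [H Q Z P]
  29. access M: MISS, evict H. Cache (LRU->MRU): [Q Z P M]
Total: 20 hits, 9 misses, 5 evictions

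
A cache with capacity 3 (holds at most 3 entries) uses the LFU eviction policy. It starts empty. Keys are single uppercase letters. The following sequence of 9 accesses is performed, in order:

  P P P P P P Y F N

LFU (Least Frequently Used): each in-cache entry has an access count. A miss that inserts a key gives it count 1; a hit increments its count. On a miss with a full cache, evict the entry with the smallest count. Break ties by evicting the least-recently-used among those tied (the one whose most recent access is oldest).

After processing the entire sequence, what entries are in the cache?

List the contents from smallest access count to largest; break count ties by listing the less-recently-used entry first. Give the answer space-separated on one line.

Answer: F N P

Derivation:
LFU simulation (capacity=3):
  1. access P: MISS. Cache: [P(c=1)]
  2. access P: HIT, count now 2. Cache: [P(c=2)]
  3. access P: HIT, count now 3. Cache: [P(c=3)]
  4. access P: HIT, count now 4. Cache: [P(c=4)]
  5. access P: HIT, count now 5. Cache: [P(c=5)]
  6. access P: HIT, count now 6. Cache: [P(c=6)]
  7. access Y: MISS. Cache: [Y(c=1) P(c=6)]
  8. access F: MISS. Cache: [Y(c=1) F(c=1) P(c=6)]
  9. access N: MISS, evict Y(c=1). Cache: [F(c=1) N(c=1) P(c=6)]
Total: 5 hits, 4 misses, 1 evictions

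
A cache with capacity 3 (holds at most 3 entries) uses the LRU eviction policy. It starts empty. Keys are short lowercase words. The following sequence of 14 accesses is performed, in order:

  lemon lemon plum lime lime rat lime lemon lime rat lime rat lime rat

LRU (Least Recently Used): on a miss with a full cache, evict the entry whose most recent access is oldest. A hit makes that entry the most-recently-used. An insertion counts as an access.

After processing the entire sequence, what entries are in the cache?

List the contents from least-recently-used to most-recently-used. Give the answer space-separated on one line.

LRU simulation (capacity=3):
  1. access lemon: MISS. Cache (LRU->MRU): [lemon]
  2. access lemon: HIT. Cache (LRU->MRU): [lemon]
  3. access plum: MISS. Cache (LRU->MRU): [lemon plum]
  4. access lime: MISS. Cache (LRU->MRU): [lemon plum lime]
  5. access lime: HIT. Cache (LRU->MRU): [lemon plum lime]
  6. access rat: MISS, evict lemon. Cache (LRU->MRU): [plum lime rat]
  7. access lime: HIT. Cache (LRU->MRU): [plum rat lime]
  8. access lemon: MISS, evict plum. Cache (LRU->MRU): [rat lime lemon]
  9. access lime: HIT. Cache (LRU->MRU): [rat lemon lime]
  10. access rat: HIT. Cache (LRU->MRU): [lemon lime rat]
  11. access lime: HIT. Cache (LRU->MRU): [lemon rat lime]
  12. access rat: HIT. Cache (LRU->MRU): [lemon lime rat]
  13. access lime: HIT. Cache (LRU->MRU): [lemon rat lime]
  14. access rat: HIT. Cache (LRU->MRU): [lemon lime rat]
Total: 9 hits, 5 misses, 2 evictions

Answer: lemon lime rat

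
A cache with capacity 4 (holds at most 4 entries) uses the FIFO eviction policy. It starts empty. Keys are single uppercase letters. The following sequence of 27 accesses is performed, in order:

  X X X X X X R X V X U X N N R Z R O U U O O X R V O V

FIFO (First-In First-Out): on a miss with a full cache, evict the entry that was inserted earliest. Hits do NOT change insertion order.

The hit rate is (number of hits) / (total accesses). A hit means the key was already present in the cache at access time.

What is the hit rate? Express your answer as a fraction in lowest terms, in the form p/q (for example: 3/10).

Answer: 16/27

Derivation:
FIFO simulation (capacity=4):
  1. access X: MISS. Cache (old->new): [X]
  2. access X: HIT. Cache (old->new): [X]
  3. access X: HIT. Cache (old->new): [X]
  4. access X: HIT. Cache (old->new): [X]
  5. access X: HIT. Cache (old->new): [X]
  6. access X: HIT. Cache (old->new): [X]
  7. access R: MISS. Cache (old->new): [X R]
  8. access X: HIT. Cache (old->new): [X R]
  9. access V: MISS. Cache (old->new): [X R V]
  10. access X: HIT. Cache (old->new): [X R V]
  11. access U: MISS. Cache (old->new): [X R V U]
  12. access X: HIT. Cache (old->new): [X R V U]
  13. access N: MISS, evict X. Cache (old->new): [R V U N]
  14. access N: HIT. Cache (old->new): [R V U N]
  15. access R: HIT. Cache (old->new): [R V U N]
  16. access Z: MISS, evict R. Cache (old->new): [V U N Z]
  17. access R: MISS, evict V. Cache (old->new): [U N Z R]
  18. access O: MISS, evict U. Cache (old->new): [N Z R O]
  19. access U: MISS, evict N. Cache (old->new): [Z R O U]
  20. access U: HIT. Cache (old->new): [Z R O U]
  21. access O: HIT. Cache (old->new): [Z R O U]
  22. access O: HIT. Cache (old->new): [Z R O U]
  23. access X: MISS, evict Z. Cache (old->new): [R O U X]
  24. access R: HIT. Cache (old->new): [R O U X]
  25. access V: MISS, evict R. Cache (old->new): [O U X V]
  26. access O: HIT. Cache (old->new): [O U X V]
  27. access V: HIT. Cache (old->new): [O U X V]
Total: 16 hits, 11 misses, 7 evictions

Hit rate = 16/27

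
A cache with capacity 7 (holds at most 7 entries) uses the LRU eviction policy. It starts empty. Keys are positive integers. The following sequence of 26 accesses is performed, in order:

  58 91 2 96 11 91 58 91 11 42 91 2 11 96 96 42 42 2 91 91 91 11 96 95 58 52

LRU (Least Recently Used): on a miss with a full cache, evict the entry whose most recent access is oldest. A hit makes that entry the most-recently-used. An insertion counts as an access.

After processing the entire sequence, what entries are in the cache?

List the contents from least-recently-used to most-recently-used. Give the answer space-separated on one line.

LRU simulation (capacity=7):
  1. access 58: MISS. Cache (LRU->MRU): [58]
  2. access 91: MISS. Cache (LRU->MRU): [58 91]
  3. access 2: MISS. Cache (LRU->MRU): [58 91 2]
  4. access 96: MISS. Cache (LRU->MRU): [58 91 2 96]
  5. access 11: MISS. Cache (LRU->MRU): [58 91 2 96 11]
  6. access 91: HIT. Cache (LRU->MRU): [58 2 96 11 91]
  7. access 58: HIT. Cache (LRU->MRU): [2 96 11 91 58]
  8. access 91: HIT. Cache (LRU->MRU): [2 96 11 58 91]
  9. access 11: HIT. Cache (LRU->MRU): [2 96 58 91 11]
  10. access 42: MISS. Cache (LRU->MRU): [2 96 58 91 11 42]
  11. access 91: HIT. Cache (LRU->MRU): [2 96 58 11 42 91]
  12. access 2: HIT. Cache (LRU->MRU): [96 58 11 42 91 2]
  13. access 11: HIT. Cache (LRU->MRU): [96 58 42 91 2 11]
  14. access 96: HIT. Cache (LRU->MRU): [58 42 91 2 11 96]
  15. access 96: HIT. Cache (LRU->MRU): [58 42 91 2 11 96]
  16. access 42: HIT. Cache (LRU->MRU): [58 91 2 11 96 42]
  17. access 42: HIT. Cache (LRU->MRU): [58 91 2 11 96 42]
  18. access 2: HIT. Cache (LRU->MRU): [58 91 11 96 42 2]
  19. access 91: HIT. Cache (LRU->MRU): [58 11 96 42 2 91]
  20. access 91: HIT. Cache (LRU->MRU): [58 11 96 42 2 91]
  21. access 91: HIT. Cache (LRU->MRU): [58 11 96 42 2 91]
  22. access 11: HIT. Cache (LRU->MRU): [58 96 42 2 91 11]
  23. access 96: HIT. Cache (LRU->MRU): [58 42 2 91 11 96]
  24. access 95: MISS. Cache (LRU->MRU): [58 42 2 91 11 96 95]
  25. access 58: HIT. Cache (LRU->MRU): [42 2 91 11 96 95 58]
  26. access 52: MISS, evict 42. Cache (LRU->MRU): [2 91 11 96 95 58 52]
Total: 18 hits, 8 misses, 1 evictions

Answer: 2 91 11 96 95 58 52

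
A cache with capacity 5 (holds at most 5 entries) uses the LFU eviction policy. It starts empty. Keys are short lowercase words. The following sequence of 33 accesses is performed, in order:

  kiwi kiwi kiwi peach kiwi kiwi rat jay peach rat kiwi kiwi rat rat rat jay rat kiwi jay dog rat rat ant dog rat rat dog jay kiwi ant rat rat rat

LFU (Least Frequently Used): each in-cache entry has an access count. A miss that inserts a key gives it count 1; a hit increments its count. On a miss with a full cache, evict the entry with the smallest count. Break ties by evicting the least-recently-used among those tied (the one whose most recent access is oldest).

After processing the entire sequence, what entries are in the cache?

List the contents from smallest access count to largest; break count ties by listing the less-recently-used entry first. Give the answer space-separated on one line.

Answer: ant dog jay kiwi rat

Derivation:
LFU simulation (capacity=5):
  1. access kiwi: MISS. Cache: [kiwi(c=1)]
  2. access kiwi: HIT, count now 2. Cache: [kiwi(c=2)]
  3. access kiwi: HIT, count now 3. Cache: [kiwi(c=3)]
  4. access peach: MISS. Cache: [peach(c=1) kiwi(c=3)]
  5. access kiwi: HIT, count now 4. Cache: [peach(c=1) kiwi(c=4)]
  6. access kiwi: HIT, count now 5. Cache: [peach(c=1) kiwi(c=5)]
  7. access rat: MISS. Cache: [peach(c=1) rat(c=1) kiwi(c=5)]
  8. access jay: MISS. Cache: [peach(c=1) rat(c=1) jay(c=1) kiwi(c=5)]
  9. access peach: HIT, count now 2. Cache: [rat(c=1) jay(c=1) peach(c=2) kiwi(c=5)]
  10. access rat: HIT, count now 2. Cache: [jay(c=1) peach(c=2) rat(c=2) kiwi(c=5)]
  11. access kiwi: HIT, count now 6. Cache: [jay(c=1) peach(c=2) rat(c=2) kiwi(c=6)]
  12. access kiwi: HIT, count now 7. Cache: [jay(c=1) peach(c=2) rat(c=2) kiwi(c=7)]
  13. access rat: HIT, count now 3. Cache: [jay(c=1) peach(c=2) rat(c=3) kiwi(c=7)]
  14. access rat: HIT, count now 4. Cache: [jay(c=1) peach(c=2) rat(c=4) kiwi(c=7)]
  15. access rat: HIT, count now 5. Cache: [jay(c=1) peach(c=2) rat(c=5) kiwi(c=7)]
  16. access jay: HIT, count now 2. Cache: [peach(c=2) jay(c=2) rat(c=5) kiwi(c=7)]
  17. access rat: HIT, count now 6. Cache: [peach(c=2) jay(c=2) rat(c=6) kiwi(c=7)]
  18. access kiwi: HIT, count now 8. Cache: [peach(c=2) jay(c=2) rat(c=6) kiwi(c=8)]
  19. access jay: HIT, count now 3. Cache: [peach(c=2) jay(c=3) rat(c=6) kiwi(c=8)]
  20. access dog: MISS. Cache: [dog(c=1) peach(c=2) jay(c=3) rat(c=6) kiwi(c=8)]
  21. access rat: HIT, count now 7. Cache: [dog(c=1) peach(c=2) jay(c=3) rat(c=7) kiwi(c=8)]
  22. access rat: HIT, count now 8. Cache: [dog(c=1) peach(c=2) jay(c=3) kiwi(c=8) rat(c=8)]
  23. access ant: MISS, evict dog(c=1). Cache: [ant(c=1) peach(c=2) jay(c=3) kiwi(c=8) rat(c=8)]
  24. access dog: MISS, evict ant(c=1). Cache: [dog(c=1) peach(c=2) jay(c=3) kiwi(c=8) rat(c=8)]
  25. access rat: HIT, count now 9. Cache: [dog(c=1) peach(c=2) jay(c=3) kiwi(c=8) rat(c=9)]
  26. access rat: HIT, count now 10. Cache: [dog(c=1) peach(c=2) jay(c=3) kiwi(c=8) rat(c=10)]
  27. access dog: HIT, count now 2. Cache: [peach(c=2) dog(c=2) jay(c=3) kiwi(c=8) rat(c=10)]
  28. access jay: HIT, count now 4. Cache: [peach(c=2) dog(c=2) jay(c=4) kiwi(c=8) rat(c=10)]
  29. access kiwi: HIT, count now 9. Cache: [peach(c=2) dog(c=2) jay(c=4) kiwi(c=9) rat(c=10)]
  30. access ant: MISS, evict peach(c=2). Cache: [ant(c=1) dog(c=2) jay(c=4) kiwi(c=9) rat(c=10)]
  31. access rat: HIT, count now 11. Cache: [ant(c=1) dog(c=2) jay(c=4) kiwi(c=9) rat(c=11)]
  32. access rat: HIT, count now 12. Cache: [ant(c=1) dog(c=2) jay(c=4) kiwi(c=9) rat(c=12)]
  33. access rat: HIT, count now 13. Cache: [ant(c=1) dog(c=2) jay(c=4) kiwi(c=9) rat(c=13)]
Total: 25 hits, 8 misses, 3 evictions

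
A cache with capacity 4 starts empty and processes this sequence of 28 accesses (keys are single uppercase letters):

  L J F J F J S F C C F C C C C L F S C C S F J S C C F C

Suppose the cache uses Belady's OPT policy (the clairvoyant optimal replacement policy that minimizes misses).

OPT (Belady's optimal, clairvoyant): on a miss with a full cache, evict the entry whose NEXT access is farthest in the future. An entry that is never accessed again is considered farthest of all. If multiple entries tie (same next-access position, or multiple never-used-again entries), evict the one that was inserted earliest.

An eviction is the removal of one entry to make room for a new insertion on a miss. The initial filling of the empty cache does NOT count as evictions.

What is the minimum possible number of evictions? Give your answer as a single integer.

OPT (Belady) simulation (capacity=4):
  1. access L: MISS. Cache: [L]
  2. access J: MISS. Cache: [L J]
  3. access F: MISS. Cache: [L J F]
  4. access J: HIT. Next use of J: step 6. Cache: [L J F]
  5. access F: HIT. Next use of F: step 8. Cache: [L J F]
  6. access J: HIT. Next use of J: step 23. Cache: [L J F]
  7. access S: MISS. Cache: [L J F S]
  8. access F: HIT. Next use of F: step 11. Cache: [L J F S]
  9. access C: MISS, evict J (next use: step 23). Cache: [L F S C]
  10. access C: HIT. Next use of C: step 12. Cache: [L F S C]
  11. access F: HIT. Next use of F: step 17. Cache: [L F S C]
  12. access C: HIT. Next use of C: step 13. Cache: [L F S C]
  13. access C: HIT. Next use of C: step 14. Cache: [L F S C]
  14. access C: HIT. Next use of C: step 15. Cache: [L F S C]
  15. access C: HIT. Next use of C: step 19. Cache: [L F S C]
  16. access L: HIT. Next use of L: never. Cache: [L F S C]
  17. access F: HIT. Next use of F: step 22. Cache: [L F S C]
  18. access S: HIT. Next use of S: step 21. Cache: [L F S C]
  19. access C: HIT. Next use of C: step 20. Cache: [L F S C]
  20. access C: HIT. Next use of C: step 25. Cache: [L F S C]
  21. access S: HIT. Next use of S: step 24. Cache: [L F S C]
  22. access F: HIT. Next use of F: step 27. Cache: [L F S C]
  23. access J: MISS, evict L (next use: never). Cache: [F S C J]
  24. access S: HIT. Next use of S: never. Cache: [F S C J]
  25. access C: HIT. Next use of C: step 26. Cache: [F S C J]
  26. access C: HIT. Next use of C: step 28. Cache: [F S C J]
  27. access F: HIT. Next use of F: never. Cache: [F S C J]
  28. access C: HIT. Next use of C: never. Cache: [F S C J]
Total: 22 hits, 6 misses, 2 evictions

Answer: 2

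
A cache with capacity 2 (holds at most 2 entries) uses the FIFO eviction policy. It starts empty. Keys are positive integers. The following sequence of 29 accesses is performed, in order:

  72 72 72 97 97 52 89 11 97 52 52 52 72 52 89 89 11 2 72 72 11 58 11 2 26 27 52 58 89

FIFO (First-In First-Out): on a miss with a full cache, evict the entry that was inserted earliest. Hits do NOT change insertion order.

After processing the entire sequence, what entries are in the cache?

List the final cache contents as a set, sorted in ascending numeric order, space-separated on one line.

FIFO simulation (capacity=2):
  1. access 72: MISS. Cache (old->new): [72]
  2. access 72: HIT. Cache (old->new): [72]
  3. access 72: HIT. Cache (old->new): [72]
  4. access 97: MISS. Cache (old->new): [72 97]
  5. access 97: HIT. Cache (old->new): [72 97]
  6. access 52: MISS, evict 72. Cache (old->new): [97 52]
  7. access 89: MISS, evict 97. Cache (old->new): [52 89]
  8. access 11: MISS, evict 52. Cache (old->new): [89 11]
  9. access 97: MISS, evict 89. Cache (old->new): [11 97]
  10. access 52: MISS, evict 11. Cache (old->new): [97 52]
  11. access 52: HIT. Cache (old->new): [97 52]
  12. access 52: HIT. Cache (old->new): [97 52]
  13. access 72: MISS, evict 97. Cache (old->new): [52 72]
  14. access 52: HIT. Cache (old->new): [52 72]
  15. access 89: MISS, evict 52. Cache (old->new): [72 89]
  16. access 89: HIT. Cache (old->new): [72 89]
  17. access 11: MISS, evict 72. Cache (old->new): [89 11]
  18. access 2: MISS, evict 89. Cache (old->new): [11 2]
  19. access 72: MISS, evict 11. Cache (old->new): [2 72]
  20. access 72: HIT. Cache (old->new): [2 72]
  21. access 11: MISS, evict 2. Cache (old->new): [72 11]
  22. access 58: MISS, evict 72. Cache (old->new): [11 58]
  23. access 11: HIT. Cache (old->new): [11 58]
  24. access 2: MISS, evict 11. Cache (old->new): [58 2]
  25. access 26: MISS, evict 58. Cache (old->new): [2 26]
  26. access 27: MISS, evict 2. Cache (old->new): [26 27]
  27. access 52: MISS, evict 26. Cache (old->new): [27 52]
  28. access 58: MISS, evict 27. Cache (old->new): [52 58]
  29. access 89: MISS, evict 52. Cache (old->new): [58 89]
Total: 9 hits, 20 misses, 18 evictions

Answer: 58 89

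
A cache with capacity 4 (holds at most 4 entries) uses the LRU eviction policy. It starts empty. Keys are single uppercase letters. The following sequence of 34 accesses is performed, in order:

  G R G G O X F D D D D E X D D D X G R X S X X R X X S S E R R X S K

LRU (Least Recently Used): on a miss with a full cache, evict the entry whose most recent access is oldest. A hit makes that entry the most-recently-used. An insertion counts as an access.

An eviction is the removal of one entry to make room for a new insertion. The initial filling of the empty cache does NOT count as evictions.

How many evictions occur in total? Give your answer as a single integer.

LRU simulation (capacity=4):
  1. access G: MISS. Cache (LRU->MRU): [G]
  2. access R: MISS. Cache (LRU->MRU): [G R]
  3. access G: HIT. Cache (LRU->MRU): [R G]
  4. access G: HIT. Cache (LRU->MRU): [R G]
  5. access O: MISS. Cache (LRU->MRU): [R G O]
  6. access X: MISS. Cache (LRU->MRU): [R G O X]
  7. access F: MISS, evict R. Cache (LRU->MRU): [G O X F]
  8. access D: MISS, evict G. Cache (LRU->MRU): [O X F D]
  9. access D: HIT. Cache (LRU->MRU): [O X F D]
  10. access D: HIT. Cache (LRU->MRU): [O X F D]
  11. access D: HIT. Cache (LRU->MRU): [O X F D]
  12. access E: MISS, evict O. Cache (LRU->MRU): [X F D E]
  13. access X: HIT. Cache (LRU->MRU): [F D E X]
  14. access D: HIT. Cache (LRU->MRU): [F E X D]
  15. access D: HIT. Cache (LRU->MRU): [F E X D]
  16. access D: HIT. Cache (LRU->MRU): [F E X D]
  17. access X: HIT. Cache (LRU->MRU): [F E D X]
  18. access G: MISS, evict F. Cache (LRU->MRU): [E D X G]
  19. access R: MISS, evict E. Cache (LRU->MRU): [D X G R]
  20. access X: HIT. Cache (LRU->MRU): [D G R X]
  21. access S: MISS, evict D. Cache (LRU->MRU): [G R X S]
  22. access X: HIT. Cache (LRU->MRU): [G R S X]
  23. access X: HIT. Cache (LRU->MRU): [G R S X]
  24. access R: HIT. Cache (LRU->MRU): [G S X R]
  25. access X: HIT. Cache (LRU->MRU): [G S R X]
  26. access X: HIT. Cache (LRU->MRU): [G S R X]
  27. access S: HIT. Cache (LRU->MRU): [G R X S]
  28. access S: HIT. Cache (LRU->MRU): [G R X S]
  29. access E: MISS, evict G. Cache (LRU->MRU): [R X S E]
  30. access R: HIT. Cache (LRU->MRU): [X S E R]
  31. access R: HIT. Cache (LRU->MRU): [X S E R]
  32. access X: HIT. Cache (LRU->MRU): [S E R X]
  33. access S: HIT. Cache (LRU->MRU): [E R X S]
  34. access K: MISS, evict E. Cache (LRU->MRU): [R X S K]
Total: 22 hits, 12 misses, 8 evictions

Answer: 8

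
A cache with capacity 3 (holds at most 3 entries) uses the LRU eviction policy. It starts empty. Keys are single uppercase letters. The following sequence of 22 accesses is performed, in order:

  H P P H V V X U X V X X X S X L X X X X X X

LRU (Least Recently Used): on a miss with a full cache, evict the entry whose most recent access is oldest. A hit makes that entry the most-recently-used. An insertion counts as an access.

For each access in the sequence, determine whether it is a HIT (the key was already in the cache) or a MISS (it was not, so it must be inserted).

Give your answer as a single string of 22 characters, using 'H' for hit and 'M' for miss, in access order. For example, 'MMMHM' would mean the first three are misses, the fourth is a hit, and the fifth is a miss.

Answer: MMHHMHMMHHHHHMHMHHHHHH

Derivation:
LRU simulation (capacity=3):
  1. access H: MISS. Cache (LRU->MRU): [H]
  2. access P: MISS. Cache (LRU->MRU): [H P]
  3. access P: HIT. Cache (LRU->MRU): [H P]
  4. access H: HIT. Cache (LRU->MRU): [P H]
  5. access V: MISS. Cache (LRU->MRU): [P H V]
  6. access V: HIT. Cache (LRU->MRU): [P H V]
  7. access X: MISS, evict P. Cache (LRU->MRU): [H V X]
  8. access U: MISS, evict H. Cache (LRU->MRU): [V X U]
  9. access X: HIT. Cache (LRU->MRU): [V U X]
  10. access V: HIT. Cache (LRU->MRU): [U X V]
  11. access X: HIT. Cache (LRU->MRU): [U V X]
  12. access X: HIT. Cache (LRU->MRU): [U V X]
  13. access X: HIT. Cache (LRU->MRU): [U V X]
  14. access S: MISS, evict U. Cache (LRU->MRU): [V X S]
  15. access X: HIT. Cache (LRU->MRU): [V S X]
  16. access L: MISS, evict V. Cache (LRU->MRU): [S X L]
  17. access X: HIT. Cache (LRU->MRU): [S L X]
  18. access X: HIT. Cache (LRU->MRU): [S L X]
  19. access X: HIT. Cache (LRU->MRU): [S L X]
  20. access X: HIT. Cache (LRU->MRU): [S L X]
  21. access X: HIT. Cache (LRU->MRU): [S L X]
  22. access X: HIT. Cache (LRU->MRU): [S L X]
Total: 15 hits, 7 misses, 4 evictions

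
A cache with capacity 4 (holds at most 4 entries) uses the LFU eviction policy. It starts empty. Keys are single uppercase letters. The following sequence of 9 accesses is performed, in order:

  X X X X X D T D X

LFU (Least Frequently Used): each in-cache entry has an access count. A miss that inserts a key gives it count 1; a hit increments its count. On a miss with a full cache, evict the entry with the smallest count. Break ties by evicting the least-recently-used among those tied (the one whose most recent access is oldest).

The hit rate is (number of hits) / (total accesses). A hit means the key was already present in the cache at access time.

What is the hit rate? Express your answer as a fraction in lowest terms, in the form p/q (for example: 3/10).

Answer: 2/3

Derivation:
LFU simulation (capacity=4):
  1. access X: MISS. Cache: [X(c=1)]
  2. access X: HIT, count now 2. Cache: [X(c=2)]
  3. access X: HIT, count now 3. Cache: [X(c=3)]
  4. access X: HIT, count now 4. Cache: [X(c=4)]
  5. access X: HIT, count now 5. Cache: [X(c=5)]
  6. access D: MISS. Cache: [D(c=1) X(c=5)]
  7. access T: MISS. Cache: [D(c=1) T(c=1) X(c=5)]
  8. access D: HIT, count now 2. Cache: [T(c=1) D(c=2) X(c=5)]
  9. access X: HIT, count now 6. Cache: [T(c=1) D(c=2) X(c=6)]
Total: 6 hits, 3 misses, 0 evictions

Hit rate = 6/9 = 2/3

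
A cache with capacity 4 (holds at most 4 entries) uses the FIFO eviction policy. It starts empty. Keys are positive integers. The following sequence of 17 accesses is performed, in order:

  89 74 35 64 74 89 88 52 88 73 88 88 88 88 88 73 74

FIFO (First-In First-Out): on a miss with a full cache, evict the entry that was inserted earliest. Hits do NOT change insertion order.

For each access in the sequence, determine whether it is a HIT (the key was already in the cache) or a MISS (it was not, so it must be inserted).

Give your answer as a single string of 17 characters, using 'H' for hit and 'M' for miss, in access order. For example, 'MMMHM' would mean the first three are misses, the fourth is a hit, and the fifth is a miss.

Answer: MMMMHHMMHMHHHHHHM

Derivation:
FIFO simulation (capacity=4):
  1. access 89: MISS. Cache (old->new): [89]
  2. access 74: MISS. Cache (old->new): [89 74]
  3. access 35: MISS. Cache (old->new): [89 74 35]
  4. access 64: MISS. Cache (old->new): [89 74 35 64]
  5. access 74: HIT. Cache (old->new): [89 74 35 64]
  6. access 89: HIT. Cache (old->new): [89 74 35 64]
  7. access 88: MISS, evict 89. Cache (old->new): [74 35 64 88]
  8. access 52: MISS, evict 74. Cache (old->new): [35 64 88 52]
  9. access 88: HIT. Cache (old->new): [35 64 88 52]
  10. access 73: MISS, evict 35. Cache (old->new): [64 88 52 73]
  11. access 88: HIT. Cache (old->new): [64 88 52 73]
  12. access 88: HIT. Cache (old->new): [64 88 52 73]
  13. access 88: HIT. Cache (old->new): [64 88 52 73]
  14. access 88: HIT. Cache (old->new): [64 88 52 73]
  15. access 88: HIT. Cache (old->new): [64 88 52 73]
  16. access 73: HIT. Cache (old->new): [64 88 52 73]
  17. access 74: MISS, evict 64. Cache (old->new): [88 52 73 74]
Total: 9 hits, 8 misses, 4 evictions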